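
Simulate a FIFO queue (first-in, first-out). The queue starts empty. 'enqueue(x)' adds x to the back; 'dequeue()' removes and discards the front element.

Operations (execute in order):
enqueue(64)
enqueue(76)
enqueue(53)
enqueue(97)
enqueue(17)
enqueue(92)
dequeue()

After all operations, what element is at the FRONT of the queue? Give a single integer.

Answer: 76

Derivation:
enqueue(64): queue = [64]
enqueue(76): queue = [64, 76]
enqueue(53): queue = [64, 76, 53]
enqueue(97): queue = [64, 76, 53, 97]
enqueue(17): queue = [64, 76, 53, 97, 17]
enqueue(92): queue = [64, 76, 53, 97, 17, 92]
dequeue(): queue = [76, 53, 97, 17, 92]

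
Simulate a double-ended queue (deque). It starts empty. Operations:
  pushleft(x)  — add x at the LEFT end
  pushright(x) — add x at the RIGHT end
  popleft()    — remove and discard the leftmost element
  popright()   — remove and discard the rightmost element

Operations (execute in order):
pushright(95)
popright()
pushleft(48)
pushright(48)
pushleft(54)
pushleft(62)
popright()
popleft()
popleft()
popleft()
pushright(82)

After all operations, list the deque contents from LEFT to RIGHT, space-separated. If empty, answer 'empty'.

Answer: 82

Derivation:
pushright(95): [95]
popright(): []
pushleft(48): [48]
pushright(48): [48, 48]
pushleft(54): [54, 48, 48]
pushleft(62): [62, 54, 48, 48]
popright(): [62, 54, 48]
popleft(): [54, 48]
popleft(): [48]
popleft(): []
pushright(82): [82]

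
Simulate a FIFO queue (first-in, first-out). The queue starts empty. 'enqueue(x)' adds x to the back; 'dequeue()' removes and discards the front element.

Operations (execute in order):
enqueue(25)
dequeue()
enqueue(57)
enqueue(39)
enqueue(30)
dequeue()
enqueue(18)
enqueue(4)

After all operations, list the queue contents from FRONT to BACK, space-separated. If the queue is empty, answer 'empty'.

Answer: 39 30 18 4

Derivation:
enqueue(25): [25]
dequeue(): []
enqueue(57): [57]
enqueue(39): [57, 39]
enqueue(30): [57, 39, 30]
dequeue(): [39, 30]
enqueue(18): [39, 30, 18]
enqueue(4): [39, 30, 18, 4]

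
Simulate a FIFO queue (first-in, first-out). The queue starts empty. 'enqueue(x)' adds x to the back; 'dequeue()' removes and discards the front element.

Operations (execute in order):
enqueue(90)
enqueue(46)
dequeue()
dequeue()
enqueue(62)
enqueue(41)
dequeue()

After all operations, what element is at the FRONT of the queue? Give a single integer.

Answer: 41

Derivation:
enqueue(90): queue = [90]
enqueue(46): queue = [90, 46]
dequeue(): queue = [46]
dequeue(): queue = []
enqueue(62): queue = [62]
enqueue(41): queue = [62, 41]
dequeue(): queue = [41]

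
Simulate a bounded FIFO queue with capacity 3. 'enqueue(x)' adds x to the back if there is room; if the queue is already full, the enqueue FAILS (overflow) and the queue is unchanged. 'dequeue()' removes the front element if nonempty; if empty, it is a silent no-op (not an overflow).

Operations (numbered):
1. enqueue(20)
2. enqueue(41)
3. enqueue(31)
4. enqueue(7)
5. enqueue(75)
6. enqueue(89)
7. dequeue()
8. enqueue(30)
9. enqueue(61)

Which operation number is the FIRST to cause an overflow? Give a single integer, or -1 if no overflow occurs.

1. enqueue(20): size=1
2. enqueue(41): size=2
3. enqueue(31): size=3
4. enqueue(7): size=3=cap → OVERFLOW (fail)
5. enqueue(75): size=3=cap → OVERFLOW (fail)
6. enqueue(89): size=3=cap → OVERFLOW (fail)
7. dequeue(): size=2
8. enqueue(30): size=3
9. enqueue(61): size=3=cap → OVERFLOW (fail)

Answer: 4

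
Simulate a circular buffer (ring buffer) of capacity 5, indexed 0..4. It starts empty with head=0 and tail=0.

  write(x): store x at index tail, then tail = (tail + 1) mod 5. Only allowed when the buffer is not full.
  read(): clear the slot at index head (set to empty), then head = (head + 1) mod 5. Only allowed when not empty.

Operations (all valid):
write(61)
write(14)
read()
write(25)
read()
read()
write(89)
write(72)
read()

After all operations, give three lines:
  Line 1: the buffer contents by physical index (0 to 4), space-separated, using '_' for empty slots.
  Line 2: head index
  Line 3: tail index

Answer: _ _ _ _ 72
4
0

Derivation:
write(61): buf=[61 _ _ _ _], head=0, tail=1, size=1
write(14): buf=[61 14 _ _ _], head=0, tail=2, size=2
read(): buf=[_ 14 _ _ _], head=1, tail=2, size=1
write(25): buf=[_ 14 25 _ _], head=1, tail=3, size=2
read(): buf=[_ _ 25 _ _], head=2, tail=3, size=1
read(): buf=[_ _ _ _ _], head=3, tail=3, size=0
write(89): buf=[_ _ _ 89 _], head=3, tail=4, size=1
write(72): buf=[_ _ _ 89 72], head=3, tail=0, size=2
read(): buf=[_ _ _ _ 72], head=4, tail=0, size=1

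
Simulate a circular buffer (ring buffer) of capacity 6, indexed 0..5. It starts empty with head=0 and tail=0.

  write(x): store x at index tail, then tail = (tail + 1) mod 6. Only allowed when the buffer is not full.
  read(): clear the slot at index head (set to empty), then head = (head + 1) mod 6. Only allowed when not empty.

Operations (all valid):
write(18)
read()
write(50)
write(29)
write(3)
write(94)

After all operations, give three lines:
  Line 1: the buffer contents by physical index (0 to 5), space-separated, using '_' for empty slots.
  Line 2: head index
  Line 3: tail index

Answer: _ 50 29 3 94 _
1
5

Derivation:
write(18): buf=[18 _ _ _ _ _], head=0, tail=1, size=1
read(): buf=[_ _ _ _ _ _], head=1, tail=1, size=0
write(50): buf=[_ 50 _ _ _ _], head=1, tail=2, size=1
write(29): buf=[_ 50 29 _ _ _], head=1, tail=3, size=2
write(3): buf=[_ 50 29 3 _ _], head=1, tail=4, size=3
write(94): buf=[_ 50 29 3 94 _], head=1, tail=5, size=4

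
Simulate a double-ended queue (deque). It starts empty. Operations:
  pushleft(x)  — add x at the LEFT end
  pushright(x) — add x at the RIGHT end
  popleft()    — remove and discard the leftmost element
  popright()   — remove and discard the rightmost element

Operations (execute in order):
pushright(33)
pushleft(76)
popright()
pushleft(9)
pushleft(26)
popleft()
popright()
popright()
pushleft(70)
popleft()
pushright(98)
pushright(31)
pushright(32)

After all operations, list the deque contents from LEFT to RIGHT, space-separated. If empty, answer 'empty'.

Answer: 98 31 32

Derivation:
pushright(33): [33]
pushleft(76): [76, 33]
popright(): [76]
pushleft(9): [9, 76]
pushleft(26): [26, 9, 76]
popleft(): [9, 76]
popright(): [9]
popright(): []
pushleft(70): [70]
popleft(): []
pushright(98): [98]
pushright(31): [98, 31]
pushright(32): [98, 31, 32]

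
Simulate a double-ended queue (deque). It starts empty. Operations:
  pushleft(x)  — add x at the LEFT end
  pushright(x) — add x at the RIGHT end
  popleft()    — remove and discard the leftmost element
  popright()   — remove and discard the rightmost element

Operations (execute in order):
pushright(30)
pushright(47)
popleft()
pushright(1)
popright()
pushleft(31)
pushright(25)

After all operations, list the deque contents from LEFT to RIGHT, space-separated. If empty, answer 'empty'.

pushright(30): [30]
pushright(47): [30, 47]
popleft(): [47]
pushright(1): [47, 1]
popright(): [47]
pushleft(31): [31, 47]
pushright(25): [31, 47, 25]

Answer: 31 47 25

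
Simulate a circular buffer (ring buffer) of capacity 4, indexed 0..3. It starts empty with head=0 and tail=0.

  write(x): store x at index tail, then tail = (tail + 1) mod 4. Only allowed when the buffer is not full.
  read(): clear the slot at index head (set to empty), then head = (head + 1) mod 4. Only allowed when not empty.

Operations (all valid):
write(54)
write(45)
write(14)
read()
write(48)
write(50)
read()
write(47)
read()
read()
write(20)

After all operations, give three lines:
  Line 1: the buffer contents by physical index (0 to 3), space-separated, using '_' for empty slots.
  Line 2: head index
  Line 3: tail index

write(54): buf=[54 _ _ _], head=0, tail=1, size=1
write(45): buf=[54 45 _ _], head=0, tail=2, size=2
write(14): buf=[54 45 14 _], head=0, tail=3, size=3
read(): buf=[_ 45 14 _], head=1, tail=3, size=2
write(48): buf=[_ 45 14 48], head=1, tail=0, size=3
write(50): buf=[50 45 14 48], head=1, tail=1, size=4
read(): buf=[50 _ 14 48], head=2, tail=1, size=3
write(47): buf=[50 47 14 48], head=2, tail=2, size=4
read(): buf=[50 47 _ 48], head=3, tail=2, size=3
read(): buf=[50 47 _ _], head=0, tail=2, size=2
write(20): buf=[50 47 20 _], head=0, tail=3, size=3

Answer: 50 47 20 _
0
3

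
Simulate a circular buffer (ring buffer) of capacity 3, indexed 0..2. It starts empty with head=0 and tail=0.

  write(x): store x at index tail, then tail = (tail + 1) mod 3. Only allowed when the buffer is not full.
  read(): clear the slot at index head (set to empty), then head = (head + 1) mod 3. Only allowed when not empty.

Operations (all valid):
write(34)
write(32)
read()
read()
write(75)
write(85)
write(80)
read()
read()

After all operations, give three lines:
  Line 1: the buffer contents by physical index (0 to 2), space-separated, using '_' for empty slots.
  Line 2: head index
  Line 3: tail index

Answer: _ 80 _
1
2

Derivation:
write(34): buf=[34 _ _], head=0, tail=1, size=1
write(32): buf=[34 32 _], head=0, tail=2, size=2
read(): buf=[_ 32 _], head=1, tail=2, size=1
read(): buf=[_ _ _], head=2, tail=2, size=0
write(75): buf=[_ _ 75], head=2, tail=0, size=1
write(85): buf=[85 _ 75], head=2, tail=1, size=2
write(80): buf=[85 80 75], head=2, tail=2, size=3
read(): buf=[85 80 _], head=0, tail=2, size=2
read(): buf=[_ 80 _], head=1, tail=2, size=1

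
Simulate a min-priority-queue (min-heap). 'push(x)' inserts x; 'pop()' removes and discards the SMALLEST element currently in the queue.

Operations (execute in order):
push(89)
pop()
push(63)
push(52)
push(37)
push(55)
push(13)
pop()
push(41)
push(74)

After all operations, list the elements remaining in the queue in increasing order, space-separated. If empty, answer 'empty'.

push(89): heap contents = [89]
pop() → 89: heap contents = []
push(63): heap contents = [63]
push(52): heap contents = [52, 63]
push(37): heap contents = [37, 52, 63]
push(55): heap contents = [37, 52, 55, 63]
push(13): heap contents = [13, 37, 52, 55, 63]
pop() → 13: heap contents = [37, 52, 55, 63]
push(41): heap contents = [37, 41, 52, 55, 63]
push(74): heap contents = [37, 41, 52, 55, 63, 74]

Answer: 37 41 52 55 63 74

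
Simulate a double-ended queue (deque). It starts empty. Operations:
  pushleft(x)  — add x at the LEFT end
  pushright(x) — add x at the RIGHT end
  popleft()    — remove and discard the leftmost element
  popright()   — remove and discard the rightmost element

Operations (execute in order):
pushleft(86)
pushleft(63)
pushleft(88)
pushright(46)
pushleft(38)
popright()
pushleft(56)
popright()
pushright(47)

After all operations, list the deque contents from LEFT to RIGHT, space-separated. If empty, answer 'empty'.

pushleft(86): [86]
pushleft(63): [63, 86]
pushleft(88): [88, 63, 86]
pushright(46): [88, 63, 86, 46]
pushleft(38): [38, 88, 63, 86, 46]
popright(): [38, 88, 63, 86]
pushleft(56): [56, 38, 88, 63, 86]
popright(): [56, 38, 88, 63]
pushright(47): [56, 38, 88, 63, 47]

Answer: 56 38 88 63 47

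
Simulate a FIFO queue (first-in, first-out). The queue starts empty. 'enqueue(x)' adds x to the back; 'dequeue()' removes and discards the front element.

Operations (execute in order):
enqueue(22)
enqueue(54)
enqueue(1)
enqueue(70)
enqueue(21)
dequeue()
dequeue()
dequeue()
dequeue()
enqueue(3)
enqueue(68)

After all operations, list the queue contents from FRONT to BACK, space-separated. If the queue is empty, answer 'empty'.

Answer: 21 3 68

Derivation:
enqueue(22): [22]
enqueue(54): [22, 54]
enqueue(1): [22, 54, 1]
enqueue(70): [22, 54, 1, 70]
enqueue(21): [22, 54, 1, 70, 21]
dequeue(): [54, 1, 70, 21]
dequeue(): [1, 70, 21]
dequeue(): [70, 21]
dequeue(): [21]
enqueue(3): [21, 3]
enqueue(68): [21, 3, 68]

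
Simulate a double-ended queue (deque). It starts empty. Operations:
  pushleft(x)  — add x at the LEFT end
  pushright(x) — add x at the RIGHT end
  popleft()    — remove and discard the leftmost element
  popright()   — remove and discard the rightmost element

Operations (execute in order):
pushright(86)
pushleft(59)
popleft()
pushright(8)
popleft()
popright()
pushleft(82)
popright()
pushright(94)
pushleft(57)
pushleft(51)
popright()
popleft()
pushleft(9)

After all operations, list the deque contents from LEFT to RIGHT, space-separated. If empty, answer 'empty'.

Answer: 9 57

Derivation:
pushright(86): [86]
pushleft(59): [59, 86]
popleft(): [86]
pushright(8): [86, 8]
popleft(): [8]
popright(): []
pushleft(82): [82]
popright(): []
pushright(94): [94]
pushleft(57): [57, 94]
pushleft(51): [51, 57, 94]
popright(): [51, 57]
popleft(): [57]
pushleft(9): [9, 57]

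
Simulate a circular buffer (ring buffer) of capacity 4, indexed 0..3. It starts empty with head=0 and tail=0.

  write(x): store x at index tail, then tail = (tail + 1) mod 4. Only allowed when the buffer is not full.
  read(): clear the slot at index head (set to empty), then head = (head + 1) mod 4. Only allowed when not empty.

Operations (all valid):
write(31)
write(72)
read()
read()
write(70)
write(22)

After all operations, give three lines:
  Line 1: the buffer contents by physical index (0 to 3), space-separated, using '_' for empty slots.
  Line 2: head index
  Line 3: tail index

write(31): buf=[31 _ _ _], head=0, tail=1, size=1
write(72): buf=[31 72 _ _], head=0, tail=2, size=2
read(): buf=[_ 72 _ _], head=1, tail=2, size=1
read(): buf=[_ _ _ _], head=2, tail=2, size=0
write(70): buf=[_ _ 70 _], head=2, tail=3, size=1
write(22): buf=[_ _ 70 22], head=2, tail=0, size=2

Answer: _ _ 70 22
2
0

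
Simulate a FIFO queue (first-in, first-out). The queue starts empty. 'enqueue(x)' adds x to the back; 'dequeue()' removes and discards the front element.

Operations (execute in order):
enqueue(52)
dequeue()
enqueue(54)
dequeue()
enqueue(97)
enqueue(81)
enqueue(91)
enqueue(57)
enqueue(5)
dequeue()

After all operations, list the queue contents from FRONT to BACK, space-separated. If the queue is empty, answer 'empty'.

enqueue(52): [52]
dequeue(): []
enqueue(54): [54]
dequeue(): []
enqueue(97): [97]
enqueue(81): [97, 81]
enqueue(91): [97, 81, 91]
enqueue(57): [97, 81, 91, 57]
enqueue(5): [97, 81, 91, 57, 5]
dequeue(): [81, 91, 57, 5]

Answer: 81 91 57 5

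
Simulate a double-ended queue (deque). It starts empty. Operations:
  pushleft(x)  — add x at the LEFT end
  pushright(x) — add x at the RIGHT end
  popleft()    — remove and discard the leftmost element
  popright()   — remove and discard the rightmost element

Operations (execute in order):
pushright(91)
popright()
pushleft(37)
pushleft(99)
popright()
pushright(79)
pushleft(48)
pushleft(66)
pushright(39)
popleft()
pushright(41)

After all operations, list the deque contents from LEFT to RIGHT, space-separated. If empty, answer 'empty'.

Answer: 48 99 79 39 41

Derivation:
pushright(91): [91]
popright(): []
pushleft(37): [37]
pushleft(99): [99, 37]
popright(): [99]
pushright(79): [99, 79]
pushleft(48): [48, 99, 79]
pushleft(66): [66, 48, 99, 79]
pushright(39): [66, 48, 99, 79, 39]
popleft(): [48, 99, 79, 39]
pushright(41): [48, 99, 79, 39, 41]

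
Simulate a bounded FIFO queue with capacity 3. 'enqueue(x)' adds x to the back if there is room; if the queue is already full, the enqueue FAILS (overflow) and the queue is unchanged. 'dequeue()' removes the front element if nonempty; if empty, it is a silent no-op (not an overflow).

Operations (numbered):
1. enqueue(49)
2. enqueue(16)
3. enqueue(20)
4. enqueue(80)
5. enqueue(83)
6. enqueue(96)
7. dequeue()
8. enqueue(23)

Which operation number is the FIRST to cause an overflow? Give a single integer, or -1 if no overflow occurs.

Answer: 4

Derivation:
1. enqueue(49): size=1
2. enqueue(16): size=2
3. enqueue(20): size=3
4. enqueue(80): size=3=cap → OVERFLOW (fail)
5. enqueue(83): size=3=cap → OVERFLOW (fail)
6. enqueue(96): size=3=cap → OVERFLOW (fail)
7. dequeue(): size=2
8. enqueue(23): size=3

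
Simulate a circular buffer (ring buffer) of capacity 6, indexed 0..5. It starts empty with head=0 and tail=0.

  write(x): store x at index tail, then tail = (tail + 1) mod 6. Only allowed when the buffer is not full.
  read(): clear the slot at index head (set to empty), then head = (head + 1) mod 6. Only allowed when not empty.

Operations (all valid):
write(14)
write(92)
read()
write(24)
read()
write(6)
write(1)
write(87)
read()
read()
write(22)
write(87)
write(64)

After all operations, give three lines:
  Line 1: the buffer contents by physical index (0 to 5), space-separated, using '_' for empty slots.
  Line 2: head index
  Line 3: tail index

Answer: 22 87 64 _ 1 87
4
3

Derivation:
write(14): buf=[14 _ _ _ _ _], head=0, tail=1, size=1
write(92): buf=[14 92 _ _ _ _], head=0, tail=2, size=2
read(): buf=[_ 92 _ _ _ _], head=1, tail=2, size=1
write(24): buf=[_ 92 24 _ _ _], head=1, tail=3, size=2
read(): buf=[_ _ 24 _ _ _], head=2, tail=3, size=1
write(6): buf=[_ _ 24 6 _ _], head=2, tail=4, size=2
write(1): buf=[_ _ 24 6 1 _], head=2, tail=5, size=3
write(87): buf=[_ _ 24 6 1 87], head=2, tail=0, size=4
read(): buf=[_ _ _ 6 1 87], head=3, tail=0, size=3
read(): buf=[_ _ _ _ 1 87], head=4, tail=0, size=2
write(22): buf=[22 _ _ _ 1 87], head=4, tail=1, size=3
write(87): buf=[22 87 _ _ 1 87], head=4, tail=2, size=4
write(64): buf=[22 87 64 _ 1 87], head=4, tail=3, size=5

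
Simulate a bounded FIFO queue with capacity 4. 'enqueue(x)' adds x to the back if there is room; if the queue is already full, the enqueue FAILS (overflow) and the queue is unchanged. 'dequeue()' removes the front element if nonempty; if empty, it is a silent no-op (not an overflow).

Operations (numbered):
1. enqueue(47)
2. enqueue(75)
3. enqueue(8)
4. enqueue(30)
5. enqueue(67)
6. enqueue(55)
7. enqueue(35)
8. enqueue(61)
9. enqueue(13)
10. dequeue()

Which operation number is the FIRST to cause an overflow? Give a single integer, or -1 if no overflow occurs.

Answer: 5

Derivation:
1. enqueue(47): size=1
2. enqueue(75): size=2
3. enqueue(8): size=3
4. enqueue(30): size=4
5. enqueue(67): size=4=cap → OVERFLOW (fail)
6. enqueue(55): size=4=cap → OVERFLOW (fail)
7. enqueue(35): size=4=cap → OVERFLOW (fail)
8. enqueue(61): size=4=cap → OVERFLOW (fail)
9. enqueue(13): size=4=cap → OVERFLOW (fail)
10. dequeue(): size=3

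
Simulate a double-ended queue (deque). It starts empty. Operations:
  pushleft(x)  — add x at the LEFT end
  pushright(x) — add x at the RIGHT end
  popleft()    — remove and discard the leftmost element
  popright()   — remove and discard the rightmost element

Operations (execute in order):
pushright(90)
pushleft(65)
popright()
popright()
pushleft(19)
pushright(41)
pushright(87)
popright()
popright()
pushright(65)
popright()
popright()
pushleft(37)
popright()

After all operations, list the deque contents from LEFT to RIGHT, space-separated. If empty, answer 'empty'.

pushright(90): [90]
pushleft(65): [65, 90]
popright(): [65]
popright(): []
pushleft(19): [19]
pushright(41): [19, 41]
pushright(87): [19, 41, 87]
popright(): [19, 41]
popright(): [19]
pushright(65): [19, 65]
popright(): [19]
popright(): []
pushleft(37): [37]
popright(): []

Answer: empty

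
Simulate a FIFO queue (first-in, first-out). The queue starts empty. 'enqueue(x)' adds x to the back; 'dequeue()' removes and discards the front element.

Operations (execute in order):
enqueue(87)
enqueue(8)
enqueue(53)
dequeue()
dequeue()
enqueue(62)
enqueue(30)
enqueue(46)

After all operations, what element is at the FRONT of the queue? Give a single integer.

Answer: 53

Derivation:
enqueue(87): queue = [87]
enqueue(8): queue = [87, 8]
enqueue(53): queue = [87, 8, 53]
dequeue(): queue = [8, 53]
dequeue(): queue = [53]
enqueue(62): queue = [53, 62]
enqueue(30): queue = [53, 62, 30]
enqueue(46): queue = [53, 62, 30, 46]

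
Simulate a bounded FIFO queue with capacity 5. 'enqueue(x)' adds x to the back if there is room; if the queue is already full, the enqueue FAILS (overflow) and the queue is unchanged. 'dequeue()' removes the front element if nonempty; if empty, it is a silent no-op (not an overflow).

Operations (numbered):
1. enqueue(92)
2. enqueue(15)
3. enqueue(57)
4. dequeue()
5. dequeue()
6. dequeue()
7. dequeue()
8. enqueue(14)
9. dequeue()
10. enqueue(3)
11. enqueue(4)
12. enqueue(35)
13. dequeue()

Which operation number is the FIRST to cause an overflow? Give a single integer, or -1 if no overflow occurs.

Answer: -1

Derivation:
1. enqueue(92): size=1
2. enqueue(15): size=2
3. enqueue(57): size=3
4. dequeue(): size=2
5. dequeue(): size=1
6. dequeue(): size=0
7. dequeue(): empty, no-op, size=0
8. enqueue(14): size=1
9. dequeue(): size=0
10. enqueue(3): size=1
11. enqueue(4): size=2
12. enqueue(35): size=3
13. dequeue(): size=2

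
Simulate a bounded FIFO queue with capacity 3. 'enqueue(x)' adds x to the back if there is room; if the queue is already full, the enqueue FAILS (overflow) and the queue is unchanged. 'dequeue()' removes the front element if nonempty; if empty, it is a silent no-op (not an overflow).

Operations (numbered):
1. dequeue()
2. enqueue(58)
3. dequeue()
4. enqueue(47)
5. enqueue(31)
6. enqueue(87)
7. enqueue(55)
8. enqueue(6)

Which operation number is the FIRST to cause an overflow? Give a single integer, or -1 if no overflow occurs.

Answer: 7

Derivation:
1. dequeue(): empty, no-op, size=0
2. enqueue(58): size=1
3. dequeue(): size=0
4. enqueue(47): size=1
5. enqueue(31): size=2
6. enqueue(87): size=3
7. enqueue(55): size=3=cap → OVERFLOW (fail)
8. enqueue(6): size=3=cap → OVERFLOW (fail)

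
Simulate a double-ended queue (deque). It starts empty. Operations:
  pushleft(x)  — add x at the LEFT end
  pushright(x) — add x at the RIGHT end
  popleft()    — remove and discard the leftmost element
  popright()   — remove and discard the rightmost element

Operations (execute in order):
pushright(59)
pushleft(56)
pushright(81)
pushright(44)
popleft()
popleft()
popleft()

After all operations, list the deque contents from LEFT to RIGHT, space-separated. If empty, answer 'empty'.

Answer: 44

Derivation:
pushright(59): [59]
pushleft(56): [56, 59]
pushright(81): [56, 59, 81]
pushright(44): [56, 59, 81, 44]
popleft(): [59, 81, 44]
popleft(): [81, 44]
popleft(): [44]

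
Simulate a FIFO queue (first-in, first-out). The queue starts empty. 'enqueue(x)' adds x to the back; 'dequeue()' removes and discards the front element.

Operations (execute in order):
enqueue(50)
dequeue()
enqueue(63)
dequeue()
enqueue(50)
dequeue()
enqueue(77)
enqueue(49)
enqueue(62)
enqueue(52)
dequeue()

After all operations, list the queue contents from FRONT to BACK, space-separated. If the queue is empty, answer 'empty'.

Answer: 49 62 52

Derivation:
enqueue(50): [50]
dequeue(): []
enqueue(63): [63]
dequeue(): []
enqueue(50): [50]
dequeue(): []
enqueue(77): [77]
enqueue(49): [77, 49]
enqueue(62): [77, 49, 62]
enqueue(52): [77, 49, 62, 52]
dequeue(): [49, 62, 52]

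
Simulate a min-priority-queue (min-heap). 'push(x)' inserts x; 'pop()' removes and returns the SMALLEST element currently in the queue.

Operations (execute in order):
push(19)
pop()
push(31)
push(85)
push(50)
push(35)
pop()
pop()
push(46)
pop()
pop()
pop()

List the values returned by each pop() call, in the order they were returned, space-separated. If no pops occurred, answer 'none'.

push(19): heap contents = [19]
pop() → 19: heap contents = []
push(31): heap contents = [31]
push(85): heap contents = [31, 85]
push(50): heap contents = [31, 50, 85]
push(35): heap contents = [31, 35, 50, 85]
pop() → 31: heap contents = [35, 50, 85]
pop() → 35: heap contents = [50, 85]
push(46): heap contents = [46, 50, 85]
pop() → 46: heap contents = [50, 85]
pop() → 50: heap contents = [85]
pop() → 85: heap contents = []

Answer: 19 31 35 46 50 85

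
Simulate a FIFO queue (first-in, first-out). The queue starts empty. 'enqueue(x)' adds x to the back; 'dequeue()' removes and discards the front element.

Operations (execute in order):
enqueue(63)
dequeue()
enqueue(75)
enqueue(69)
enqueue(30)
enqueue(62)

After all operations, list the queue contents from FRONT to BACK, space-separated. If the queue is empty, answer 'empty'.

Answer: 75 69 30 62

Derivation:
enqueue(63): [63]
dequeue(): []
enqueue(75): [75]
enqueue(69): [75, 69]
enqueue(30): [75, 69, 30]
enqueue(62): [75, 69, 30, 62]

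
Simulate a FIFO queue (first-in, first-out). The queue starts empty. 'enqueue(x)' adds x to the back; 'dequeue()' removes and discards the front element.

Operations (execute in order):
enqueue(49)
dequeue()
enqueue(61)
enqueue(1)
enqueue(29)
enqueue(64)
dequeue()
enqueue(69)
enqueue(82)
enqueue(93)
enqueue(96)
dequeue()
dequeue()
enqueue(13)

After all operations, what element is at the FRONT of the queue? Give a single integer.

enqueue(49): queue = [49]
dequeue(): queue = []
enqueue(61): queue = [61]
enqueue(1): queue = [61, 1]
enqueue(29): queue = [61, 1, 29]
enqueue(64): queue = [61, 1, 29, 64]
dequeue(): queue = [1, 29, 64]
enqueue(69): queue = [1, 29, 64, 69]
enqueue(82): queue = [1, 29, 64, 69, 82]
enqueue(93): queue = [1, 29, 64, 69, 82, 93]
enqueue(96): queue = [1, 29, 64, 69, 82, 93, 96]
dequeue(): queue = [29, 64, 69, 82, 93, 96]
dequeue(): queue = [64, 69, 82, 93, 96]
enqueue(13): queue = [64, 69, 82, 93, 96, 13]

Answer: 64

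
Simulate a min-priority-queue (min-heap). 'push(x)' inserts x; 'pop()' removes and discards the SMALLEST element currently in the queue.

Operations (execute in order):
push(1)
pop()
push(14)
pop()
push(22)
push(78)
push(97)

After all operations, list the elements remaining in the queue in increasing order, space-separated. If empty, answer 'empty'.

Answer: 22 78 97

Derivation:
push(1): heap contents = [1]
pop() → 1: heap contents = []
push(14): heap contents = [14]
pop() → 14: heap contents = []
push(22): heap contents = [22]
push(78): heap contents = [22, 78]
push(97): heap contents = [22, 78, 97]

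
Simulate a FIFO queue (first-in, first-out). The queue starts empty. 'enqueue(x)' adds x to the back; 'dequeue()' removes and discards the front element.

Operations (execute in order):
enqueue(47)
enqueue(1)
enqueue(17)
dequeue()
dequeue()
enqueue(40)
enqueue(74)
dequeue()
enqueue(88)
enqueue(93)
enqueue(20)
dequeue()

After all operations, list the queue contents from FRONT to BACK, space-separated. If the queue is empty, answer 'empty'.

enqueue(47): [47]
enqueue(1): [47, 1]
enqueue(17): [47, 1, 17]
dequeue(): [1, 17]
dequeue(): [17]
enqueue(40): [17, 40]
enqueue(74): [17, 40, 74]
dequeue(): [40, 74]
enqueue(88): [40, 74, 88]
enqueue(93): [40, 74, 88, 93]
enqueue(20): [40, 74, 88, 93, 20]
dequeue(): [74, 88, 93, 20]

Answer: 74 88 93 20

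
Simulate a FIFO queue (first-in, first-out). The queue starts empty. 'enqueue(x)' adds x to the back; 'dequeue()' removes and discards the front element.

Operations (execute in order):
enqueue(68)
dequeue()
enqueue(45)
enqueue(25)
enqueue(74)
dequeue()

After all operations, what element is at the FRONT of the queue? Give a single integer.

enqueue(68): queue = [68]
dequeue(): queue = []
enqueue(45): queue = [45]
enqueue(25): queue = [45, 25]
enqueue(74): queue = [45, 25, 74]
dequeue(): queue = [25, 74]

Answer: 25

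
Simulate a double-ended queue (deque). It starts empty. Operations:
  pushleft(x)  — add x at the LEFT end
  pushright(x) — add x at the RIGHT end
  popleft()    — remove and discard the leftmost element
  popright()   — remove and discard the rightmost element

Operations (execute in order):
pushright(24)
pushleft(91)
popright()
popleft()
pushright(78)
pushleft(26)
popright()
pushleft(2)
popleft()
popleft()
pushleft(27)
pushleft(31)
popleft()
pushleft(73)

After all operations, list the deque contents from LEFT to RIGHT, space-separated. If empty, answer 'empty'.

pushright(24): [24]
pushleft(91): [91, 24]
popright(): [91]
popleft(): []
pushright(78): [78]
pushleft(26): [26, 78]
popright(): [26]
pushleft(2): [2, 26]
popleft(): [26]
popleft(): []
pushleft(27): [27]
pushleft(31): [31, 27]
popleft(): [27]
pushleft(73): [73, 27]

Answer: 73 27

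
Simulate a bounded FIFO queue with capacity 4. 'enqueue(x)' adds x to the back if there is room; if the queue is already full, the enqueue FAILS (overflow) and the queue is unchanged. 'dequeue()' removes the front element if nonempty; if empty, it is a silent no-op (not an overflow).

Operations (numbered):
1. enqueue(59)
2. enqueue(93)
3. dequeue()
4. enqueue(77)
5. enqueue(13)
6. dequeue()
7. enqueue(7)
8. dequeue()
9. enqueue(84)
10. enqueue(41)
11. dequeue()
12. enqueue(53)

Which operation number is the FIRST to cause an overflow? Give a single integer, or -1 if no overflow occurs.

1. enqueue(59): size=1
2. enqueue(93): size=2
3. dequeue(): size=1
4. enqueue(77): size=2
5. enqueue(13): size=3
6. dequeue(): size=2
7. enqueue(7): size=3
8. dequeue(): size=2
9. enqueue(84): size=3
10. enqueue(41): size=4
11. dequeue(): size=3
12. enqueue(53): size=4

Answer: -1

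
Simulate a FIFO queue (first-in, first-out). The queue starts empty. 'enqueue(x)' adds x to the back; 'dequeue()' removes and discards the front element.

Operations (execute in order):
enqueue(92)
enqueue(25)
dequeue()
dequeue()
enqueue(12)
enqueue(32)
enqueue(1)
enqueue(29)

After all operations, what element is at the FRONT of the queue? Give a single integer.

enqueue(92): queue = [92]
enqueue(25): queue = [92, 25]
dequeue(): queue = [25]
dequeue(): queue = []
enqueue(12): queue = [12]
enqueue(32): queue = [12, 32]
enqueue(1): queue = [12, 32, 1]
enqueue(29): queue = [12, 32, 1, 29]

Answer: 12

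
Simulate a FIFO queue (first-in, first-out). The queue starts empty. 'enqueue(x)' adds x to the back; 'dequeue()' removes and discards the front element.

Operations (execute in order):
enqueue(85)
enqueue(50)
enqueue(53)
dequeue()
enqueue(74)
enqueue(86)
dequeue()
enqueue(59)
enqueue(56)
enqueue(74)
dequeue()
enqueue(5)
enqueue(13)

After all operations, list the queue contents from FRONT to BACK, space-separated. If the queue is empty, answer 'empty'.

enqueue(85): [85]
enqueue(50): [85, 50]
enqueue(53): [85, 50, 53]
dequeue(): [50, 53]
enqueue(74): [50, 53, 74]
enqueue(86): [50, 53, 74, 86]
dequeue(): [53, 74, 86]
enqueue(59): [53, 74, 86, 59]
enqueue(56): [53, 74, 86, 59, 56]
enqueue(74): [53, 74, 86, 59, 56, 74]
dequeue(): [74, 86, 59, 56, 74]
enqueue(5): [74, 86, 59, 56, 74, 5]
enqueue(13): [74, 86, 59, 56, 74, 5, 13]

Answer: 74 86 59 56 74 5 13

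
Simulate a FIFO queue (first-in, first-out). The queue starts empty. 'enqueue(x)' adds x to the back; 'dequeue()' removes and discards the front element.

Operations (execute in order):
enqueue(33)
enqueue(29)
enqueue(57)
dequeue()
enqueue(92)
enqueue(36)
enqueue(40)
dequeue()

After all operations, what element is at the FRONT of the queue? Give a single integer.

enqueue(33): queue = [33]
enqueue(29): queue = [33, 29]
enqueue(57): queue = [33, 29, 57]
dequeue(): queue = [29, 57]
enqueue(92): queue = [29, 57, 92]
enqueue(36): queue = [29, 57, 92, 36]
enqueue(40): queue = [29, 57, 92, 36, 40]
dequeue(): queue = [57, 92, 36, 40]

Answer: 57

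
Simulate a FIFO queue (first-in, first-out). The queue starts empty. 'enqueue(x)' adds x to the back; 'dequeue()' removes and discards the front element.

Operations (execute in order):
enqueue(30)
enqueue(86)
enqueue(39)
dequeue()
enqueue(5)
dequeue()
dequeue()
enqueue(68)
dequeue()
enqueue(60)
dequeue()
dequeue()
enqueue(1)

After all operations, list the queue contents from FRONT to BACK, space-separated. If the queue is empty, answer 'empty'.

Answer: 1

Derivation:
enqueue(30): [30]
enqueue(86): [30, 86]
enqueue(39): [30, 86, 39]
dequeue(): [86, 39]
enqueue(5): [86, 39, 5]
dequeue(): [39, 5]
dequeue(): [5]
enqueue(68): [5, 68]
dequeue(): [68]
enqueue(60): [68, 60]
dequeue(): [60]
dequeue(): []
enqueue(1): [1]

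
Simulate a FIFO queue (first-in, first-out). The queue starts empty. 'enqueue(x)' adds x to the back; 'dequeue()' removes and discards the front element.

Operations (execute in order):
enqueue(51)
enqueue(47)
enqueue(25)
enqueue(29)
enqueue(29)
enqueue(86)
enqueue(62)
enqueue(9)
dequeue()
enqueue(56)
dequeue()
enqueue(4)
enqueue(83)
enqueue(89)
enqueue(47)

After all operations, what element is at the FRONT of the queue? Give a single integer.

Answer: 25

Derivation:
enqueue(51): queue = [51]
enqueue(47): queue = [51, 47]
enqueue(25): queue = [51, 47, 25]
enqueue(29): queue = [51, 47, 25, 29]
enqueue(29): queue = [51, 47, 25, 29, 29]
enqueue(86): queue = [51, 47, 25, 29, 29, 86]
enqueue(62): queue = [51, 47, 25, 29, 29, 86, 62]
enqueue(9): queue = [51, 47, 25, 29, 29, 86, 62, 9]
dequeue(): queue = [47, 25, 29, 29, 86, 62, 9]
enqueue(56): queue = [47, 25, 29, 29, 86, 62, 9, 56]
dequeue(): queue = [25, 29, 29, 86, 62, 9, 56]
enqueue(4): queue = [25, 29, 29, 86, 62, 9, 56, 4]
enqueue(83): queue = [25, 29, 29, 86, 62, 9, 56, 4, 83]
enqueue(89): queue = [25, 29, 29, 86, 62, 9, 56, 4, 83, 89]
enqueue(47): queue = [25, 29, 29, 86, 62, 9, 56, 4, 83, 89, 47]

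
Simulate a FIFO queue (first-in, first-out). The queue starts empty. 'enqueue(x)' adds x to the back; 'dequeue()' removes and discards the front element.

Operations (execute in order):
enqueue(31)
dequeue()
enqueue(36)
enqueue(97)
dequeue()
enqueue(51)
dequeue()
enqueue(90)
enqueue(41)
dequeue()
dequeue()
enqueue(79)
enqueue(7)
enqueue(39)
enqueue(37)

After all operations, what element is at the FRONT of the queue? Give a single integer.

Answer: 41

Derivation:
enqueue(31): queue = [31]
dequeue(): queue = []
enqueue(36): queue = [36]
enqueue(97): queue = [36, 97]
dequeue(): queue = [97]
enqueue(51): queue = [97, 51]
dequeue(): queue = [51]
enqueue(90): queue = [51, 90]
enqueue(41): queue = [51, 90, 41]
dequeue(): queue = [90, 41]
dequeue(): queue = [41]
enqueue(79): queue = [41, 79]
enqueue(7): queue = [41, 79, 7]
enqueue(39): queue = [41, 79, 7, 39]
enqueue(37): queue = [41, 79, 7, 39, 37]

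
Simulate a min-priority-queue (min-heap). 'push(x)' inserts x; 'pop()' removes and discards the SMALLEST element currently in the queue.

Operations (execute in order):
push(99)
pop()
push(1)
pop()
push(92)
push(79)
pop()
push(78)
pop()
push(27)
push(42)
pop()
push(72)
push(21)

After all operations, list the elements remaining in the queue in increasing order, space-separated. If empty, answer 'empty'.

Answer: 21 42 72 92

Derivation:
push(99): heap contents = [99]
pop() → 99: heap contents = []
push(1): heap contents = [1]
pop() → 1: heap contents = []
push(92): heap contents = [92]
push(79): heap contents = [79, 92]
pop() → 79: heap contents = [92]
push(78): heap contents = [78, 92]
pop() → 78: heap contents = [92]
push(27): heap contents = [27, 92]
push(42): heap contents = [27, 42, 92]
pop() → 27: heap contents = [42, 92]
push(72): heap contents = [42, 72, 92]
push(21): heap contents = [21, 42, 72, 92]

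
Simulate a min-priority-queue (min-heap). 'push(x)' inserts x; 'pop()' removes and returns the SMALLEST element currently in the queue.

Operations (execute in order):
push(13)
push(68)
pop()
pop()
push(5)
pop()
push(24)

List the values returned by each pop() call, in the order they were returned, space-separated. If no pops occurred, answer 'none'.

Answer: 13 68 5

Derivation:
push(13): heap contents = [13]
push(68): heap contents = [13, 68]
pop() → 13: heap contents = [68]
pop() → 68: heap contents = []
push(5): heap contents = [5]
pop() → 5: heap contents = []
push(24): heap contents = [24]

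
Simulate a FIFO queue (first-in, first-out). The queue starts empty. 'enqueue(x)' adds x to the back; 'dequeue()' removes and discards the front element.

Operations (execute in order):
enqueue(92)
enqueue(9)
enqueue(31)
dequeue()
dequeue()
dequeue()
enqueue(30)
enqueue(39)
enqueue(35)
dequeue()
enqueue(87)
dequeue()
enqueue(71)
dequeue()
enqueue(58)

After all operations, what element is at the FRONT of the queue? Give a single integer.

Answer: 87

Derivation:
enqueue(92): queue = [92]
enqueue(9): queue = [92, 9]
enqueue(31): queue = [92, 9, 31]
dequeue(): queue = [9, 31]
dequeue(): queue = [31]
dequeue(): queue = []
enqueue(30): queue = [30]
enqueue(39): queue = [30, 39]
enqueue(35): queue = [30, 39, 35]
dequeue(): queue = [39, 35]
enqueue(87): queue = [39, 35, 87]
dequeue(): queue = [35, 87]
enqueue(71): queue = [35, 87, 71]
dequeue(): queue = [87, 71]
enqueue(58): queue = [87, 71, 58]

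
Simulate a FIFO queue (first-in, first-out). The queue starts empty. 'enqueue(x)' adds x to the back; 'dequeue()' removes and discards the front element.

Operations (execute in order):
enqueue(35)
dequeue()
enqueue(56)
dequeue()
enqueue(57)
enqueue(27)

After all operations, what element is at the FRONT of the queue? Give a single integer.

enqueue(35): queue = [35]
dequeue(): queue = []
enqueue(56): queue = [56]
dequeue(): queue = []
enqueue(57): queue = [57]
enqueue(27): queue = [57, 27]

Answer: 57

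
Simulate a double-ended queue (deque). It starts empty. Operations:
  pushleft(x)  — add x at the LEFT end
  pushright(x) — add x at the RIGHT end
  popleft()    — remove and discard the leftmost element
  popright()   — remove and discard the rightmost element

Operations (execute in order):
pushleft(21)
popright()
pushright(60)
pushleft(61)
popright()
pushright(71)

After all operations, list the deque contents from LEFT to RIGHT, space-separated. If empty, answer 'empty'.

pushleft(21): [21]
popright(): []
pushright(60): [60]
pushleft(61): [61, 60]
popright(): [61]
pushright(71): [61, 71]

Answer: 61 71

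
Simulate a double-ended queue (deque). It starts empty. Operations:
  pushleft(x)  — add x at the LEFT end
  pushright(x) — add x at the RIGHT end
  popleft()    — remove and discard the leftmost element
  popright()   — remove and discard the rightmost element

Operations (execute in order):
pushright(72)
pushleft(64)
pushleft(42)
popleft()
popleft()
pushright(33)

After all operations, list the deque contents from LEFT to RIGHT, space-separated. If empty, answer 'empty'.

Answer: 72 33

Derivation:
pushright(72): [72]
pushleft(64): [64, 72]
pushleft(42): [42, 64, 72]
popleft(): [64, 72]
popleft(): [72]
pushright(33): [72, 33]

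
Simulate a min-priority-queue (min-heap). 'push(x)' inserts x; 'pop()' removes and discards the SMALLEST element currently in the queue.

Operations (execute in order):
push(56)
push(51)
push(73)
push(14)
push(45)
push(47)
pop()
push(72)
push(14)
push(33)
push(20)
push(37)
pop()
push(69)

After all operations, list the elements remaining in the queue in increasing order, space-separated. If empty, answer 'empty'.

push(56): heap contents = [56]
push(51): heap contents = [51, 56]
push(73): heap contents = [51, 56, 73]
push(14): heap contents = [14, 51, 56, 73]
push(45): heap contents = [14, 45, 51, 56, 73]
push(47): heap contents = [14, 45, 47, 51, 56, 73]
pop() → 14: heap contents = [45, 47, 51, 56, 73]
push(72): heap contents = [45, 47, 51, 56, 72, 73]
push(14): heap contents = [14, 45, 47, 51, 56, 72, 73]
push(33): heap contents = [14, 33, 45, 47, 51, 56, 72, 73]
push(20): heap contents = [14, 20, 33, 45, 47, 51, 56, 72, 73]
push(37): heap contents = [14, 20, 33, 37, 45, 47, 51, 56, 72, 73]
pop() → 14: heap contents = [20, 33, 37, 45, 47, 51, 56, 72, 73]
push(69): heap contents = [20, 33, 37, 45, 47, 51, 56, 69, 72, 73]

Answer: 20 33 37 45 47 51 56 69 72 73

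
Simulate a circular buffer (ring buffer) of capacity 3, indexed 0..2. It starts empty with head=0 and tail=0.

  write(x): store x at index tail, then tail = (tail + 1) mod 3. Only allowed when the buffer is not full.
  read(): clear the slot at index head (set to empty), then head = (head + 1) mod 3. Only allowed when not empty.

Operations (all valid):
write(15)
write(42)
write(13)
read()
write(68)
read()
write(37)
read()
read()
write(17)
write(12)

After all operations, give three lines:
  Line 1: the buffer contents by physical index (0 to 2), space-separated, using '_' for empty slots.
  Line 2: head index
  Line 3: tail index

write(15): buf=[15 _ _], head=0, tail=1, size=1
write(42): buf=[15 42 _], head=0, tail=2, size=2
write(13): buf=[15 42 13], head=0, tail=0, size=3
read(): buf=[_ 42 13], head=1, tail=0, size=2
write(68): buf=[68 42 13], head=1, tail=1, size=3
read(): buf=[68 _ 13], head=2, tail=1, size=2
write(37): buf=[68 37 13], head=2, tail=2, size=3
read(): buf=[68 37 _], head=0, tail=2, size=2
read(): buf=[_ 37 _], head=1, tail=2, size=1
write(17): buf=[_ 37 17], head=1, tail=0, size=2
write(12): buf=[12 37 17], head=1, tail=1, size=3

Answer: 12 37 17
1
1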